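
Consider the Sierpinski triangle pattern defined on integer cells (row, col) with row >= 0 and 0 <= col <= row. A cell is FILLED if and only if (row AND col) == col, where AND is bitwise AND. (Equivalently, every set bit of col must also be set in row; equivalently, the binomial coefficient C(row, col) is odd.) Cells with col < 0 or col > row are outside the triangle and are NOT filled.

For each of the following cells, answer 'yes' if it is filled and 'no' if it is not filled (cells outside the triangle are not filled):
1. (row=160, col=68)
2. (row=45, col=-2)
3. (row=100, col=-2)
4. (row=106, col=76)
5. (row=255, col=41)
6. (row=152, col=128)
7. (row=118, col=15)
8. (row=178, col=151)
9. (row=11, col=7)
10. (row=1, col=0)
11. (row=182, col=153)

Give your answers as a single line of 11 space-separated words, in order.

Answer: no no no no yes yes no no no yes no

Derivation:
(160,68): row=0b10100000, col=0b1000100, row AND col = 0b0 = 0; 0 != 68 -> empty
(45,-2): col outside [0, 45] -> not filled
(100,-2): col outside [0, 100] -> not filled
(106,76): row=0b1101010, col=0b1001100, row AND col = 0b1001000 = 72; 72 != 76 -> empty
(255,41): row=0b11111111, col=0b101001, row AND col = 0b101001 = 41; 41 == 41 -> filled
(152,128): row=0b10011000, col=0b10000000, row AND col = 0b10000000 = 128; 128 == 128 -> filled
(118,15): row=0b1110110, col=0b1111, row AND col = 0b110 = 6; 6 != 15 -> empty
(178,151): row=0b10110010, col=0b10010111, row AND col = 0b10010010 = 146; 146 != 151 -> empty
(11,7): row=0b1011, col=0b111, row AND col = 0b11 = 3; 3 != 7 -> empty
(1,0): row=0b1, col=0b0, row AND col = 0b0 = 0; 0 == 0 -> filled
(182,153): row=0b10110110, col=0b10011001, row AND col = 0b10010000 = 144; 144 != 153 -> empty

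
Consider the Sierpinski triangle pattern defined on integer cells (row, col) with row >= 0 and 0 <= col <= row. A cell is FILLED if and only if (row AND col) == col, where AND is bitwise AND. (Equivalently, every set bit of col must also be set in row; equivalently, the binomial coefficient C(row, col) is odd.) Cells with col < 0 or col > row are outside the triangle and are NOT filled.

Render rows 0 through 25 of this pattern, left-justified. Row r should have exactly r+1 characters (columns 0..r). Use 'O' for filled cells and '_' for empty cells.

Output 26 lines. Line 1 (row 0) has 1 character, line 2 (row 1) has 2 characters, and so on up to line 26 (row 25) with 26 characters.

Answer: O
OO
O_O
OOOO
O___O
OO__OO
O_O_O_O
OOOOOOOO
O_______O
OO______OO
O_O_____O_O
OOOO____OOOO
O___O___O___O
OO__OO__OO__OO
O_O_O_O_O_O_O_O
OOOOOOOOOOOOOOOO
O_______________O
OO______________OO
O_O_____________O_O
OOOO____________OOOO
O___O___________O___O
OO__OO__________OO__OO
O_O_O_O_________O_O_O_O
OOOOOOOO________OOOOOOOO
O_______O_______O_______O
OO______OO______OO______OO

Derivation:
r0=0: O
r1=1: OO
r2=10: O_O
r3=11: OOOO
r4=100: O___O
r5=101: OO__OO
r6=110: O_O_O_O
r7=111: OOOOOOOO
r8=1000: O_______O
r9=1001: OO______OO
r10=1010: O_O_____O_O
r11=1011: OOOO____OOOO
r12=1100: O___O___O___O
r13=1101: OO__OO__OO__OO
r14=1110: O_O_O_O_O_O_O_O
r15=1111: OOOOOOOOOOOOOOOO
r16=10000: O_______________O
r17=10001: OO______________OO
r18=10010: O_O_____________O_O
r19=10011: OOOO____________OOOO
r20=10100: O___O___________O___O
r21=10101: OO__OO__________OO__OO
r22=10110: O_O_O_O_________O_O_O_O
r23=10111: OOOOOOOO________OOOOOOOO
r24=11000: O_______O_______O_______O
r25=11001: OO______OO______OO______OO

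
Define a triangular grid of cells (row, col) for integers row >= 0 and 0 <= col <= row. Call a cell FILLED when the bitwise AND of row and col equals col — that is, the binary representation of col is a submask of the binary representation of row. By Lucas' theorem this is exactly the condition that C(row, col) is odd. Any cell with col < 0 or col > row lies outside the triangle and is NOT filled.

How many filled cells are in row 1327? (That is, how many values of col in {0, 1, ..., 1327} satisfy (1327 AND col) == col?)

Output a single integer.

1327 in binary = 10100101111
popcount(1327) = number of 1-bits in 10100101111 = 7
A col c satisfies (1327 AND c) == c iff every set bit of c is also set in 1327; each of the 7 set bits of 1327 can independently be on or off in c.
count = 2^7 = 128

Answer: 128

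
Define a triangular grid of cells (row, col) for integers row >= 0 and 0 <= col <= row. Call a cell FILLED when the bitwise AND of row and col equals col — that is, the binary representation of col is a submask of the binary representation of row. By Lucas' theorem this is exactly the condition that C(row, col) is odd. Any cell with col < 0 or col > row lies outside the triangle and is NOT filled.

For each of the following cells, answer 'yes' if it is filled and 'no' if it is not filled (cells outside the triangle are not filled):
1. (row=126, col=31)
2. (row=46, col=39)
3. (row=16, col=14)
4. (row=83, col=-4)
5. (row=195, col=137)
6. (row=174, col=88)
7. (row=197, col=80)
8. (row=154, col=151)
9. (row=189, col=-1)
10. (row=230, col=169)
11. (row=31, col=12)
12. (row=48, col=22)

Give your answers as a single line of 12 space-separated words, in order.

(126,31): row=0b1111110, col=0b11111, row AND col = 0b11110 = 30; 30 != 31 -> empty
(46,39): row=0b101110, col=0b100111, row AND col = 0b100110 = 38; 38 != 39 -> empty
(16,14): row=0b10000, col=0b1110, row AND col = 0b0 = 0; 0 != 14 -> empty
(83,-4): col outside [0, 83] -> not filled
(195,137): row=0b11000011, col=0b10001001, row AND col = 0b10000001 = 129; 129 != 137 -> empty
(174,88): row=0b10101110, col=0b1011000, row AND col = 0b1000 = 8; 8 != 88 -> empty
(197,80): row=0b11000101, col=0b1010000, row AND col = 0b1000000 = 64; 64 != 80 -> empty
(154,151): row=0b10011010, col=0b10010111, row AND col = 0b10010010 = 146; 146 != 151 -> empty
(189,-1): col outside [0, 189] -> not filled
(230,169): row=0b11100110, col=0b10101001, row AND col = 0b10100000 = 160; 160 != 169 -> empty
(31,12): row=0b11111, col=0b1100, row AND col = 0b1100 = 12; 12 == 12 -> filled
(48,22): row=0b110000, col=0b10110, row AND col = 0b10000 = 16; 16 != 22 -> empty

Answer: no no no no no no no no no no yes no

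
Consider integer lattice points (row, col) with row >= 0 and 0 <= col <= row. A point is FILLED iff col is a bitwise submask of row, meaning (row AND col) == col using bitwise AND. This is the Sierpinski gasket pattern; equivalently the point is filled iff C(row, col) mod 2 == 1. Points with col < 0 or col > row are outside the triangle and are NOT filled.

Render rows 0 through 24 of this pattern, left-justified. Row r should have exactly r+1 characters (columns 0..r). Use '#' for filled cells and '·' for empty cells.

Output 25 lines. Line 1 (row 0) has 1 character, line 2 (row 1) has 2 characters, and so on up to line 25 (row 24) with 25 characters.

r0=0: #
r1=1: ##
r2=10: #·#
r3=11: ####
r4=100: #···#
r5=101: ##··##
r6=110: #·#·#·#
r7=111: ########
r8=1000: #·······#
r9=1001: ##······##
r10=1010: #·#·····#·#
r11=1011: ####····####
r12=1100: #···#···#···#
r13=1101: ##··##··##··##
r14=1110: #·#·#·#·#·#·#·#
r15=1111: ################
r16=10000: #···············#
r17=10001: ##··············##
r18=10010: #·#·············#·#
r19=10011: ####············####
r20=10100: #···#···········#···#
r21=10101: ##··##··········##··##
r22=10110: #·#·#·#·········#·#·#·#
r23=10111: ########········########
r24=11000: #·······#·······#·······#

Answer: #
##
#·#
####
#···#
##··##
#·#·#·#
########
#·······#
##······##
#·#·····#·#
####····####
#···#···#···#
##··##··##··##
#·#·#·#·#·#·#·#
################
#···············#
##··············##
#·#·············#·#
####············####
#···#···········#···#
##··##··········##··##
#·#·#·#·········#·#·#·#
########········########
#·······#·······#·······#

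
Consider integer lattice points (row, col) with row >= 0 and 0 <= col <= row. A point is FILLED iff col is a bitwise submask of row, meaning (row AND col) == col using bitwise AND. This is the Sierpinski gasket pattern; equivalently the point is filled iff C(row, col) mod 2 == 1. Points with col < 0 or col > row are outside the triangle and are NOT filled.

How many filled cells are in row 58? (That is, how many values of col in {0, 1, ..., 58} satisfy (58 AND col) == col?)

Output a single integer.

Answer: 16

Derivation:
58 in binary = 111010
popcount(58) = number of 1-bits in 111010 = 4
A col c satisfies (58 AND c) == c iff every set bit of c is also set in 58; each of the 4 set bits of 58 can independently be on or off in c.
count = 2^4 = 16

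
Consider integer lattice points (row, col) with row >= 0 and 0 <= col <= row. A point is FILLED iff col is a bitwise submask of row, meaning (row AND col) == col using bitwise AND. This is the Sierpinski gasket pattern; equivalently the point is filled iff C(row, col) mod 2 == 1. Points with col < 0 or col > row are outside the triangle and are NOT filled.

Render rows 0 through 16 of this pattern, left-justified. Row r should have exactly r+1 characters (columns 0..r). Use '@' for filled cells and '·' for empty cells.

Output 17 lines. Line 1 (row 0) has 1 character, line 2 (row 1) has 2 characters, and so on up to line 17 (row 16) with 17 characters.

r0=0: @
r1=1: @@
r2=10: @·@
r3=11: @@@@
r4=100: @···@
r5=101: @@··@@
r6=110: @·@·@·@
r7=111: @@@@@@@@
r8=1000: @·······@
r9=1001: @@······@@
r10=1010: @·@·····@·@
r11=1011: @@@@····@@@@
r12=1100: @···@···@···@
r13=1101: @@··@@··@@··@@
r14=1110: @·@·@·@·@·@·@·@
r15=1111: @@@@@@@@@@@@@@@@
r16=10000: @···············@

Answer: @
@@
@·@
@@@@
@···@
@@··@@
@·@·@·@
@@@@@@@@
@·······@
@@······@@
@·@·····@·@
@@@@····@@@@
@···@···@···@
@@··@@··@@··@@
@·@·@·@·@·@·@·@
@@@@@@@@@@@@@@@@
@···············@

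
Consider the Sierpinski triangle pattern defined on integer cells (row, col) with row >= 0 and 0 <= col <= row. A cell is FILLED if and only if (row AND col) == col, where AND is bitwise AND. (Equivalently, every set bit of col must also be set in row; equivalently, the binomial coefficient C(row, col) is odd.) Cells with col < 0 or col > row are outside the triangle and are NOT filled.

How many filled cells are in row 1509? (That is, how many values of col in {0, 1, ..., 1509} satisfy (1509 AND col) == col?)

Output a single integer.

Answer: 128

Derivation:
1509 in binary = 10111100101
popcount(1509) = number of 1-bits in 10111100101 = 7
A col c satisfies (1509 AND c) == c iff every set bit of c is also set in 1509; each of the 7 set bits of 1509 can independently be on or off in c.
count = 2^7 = 128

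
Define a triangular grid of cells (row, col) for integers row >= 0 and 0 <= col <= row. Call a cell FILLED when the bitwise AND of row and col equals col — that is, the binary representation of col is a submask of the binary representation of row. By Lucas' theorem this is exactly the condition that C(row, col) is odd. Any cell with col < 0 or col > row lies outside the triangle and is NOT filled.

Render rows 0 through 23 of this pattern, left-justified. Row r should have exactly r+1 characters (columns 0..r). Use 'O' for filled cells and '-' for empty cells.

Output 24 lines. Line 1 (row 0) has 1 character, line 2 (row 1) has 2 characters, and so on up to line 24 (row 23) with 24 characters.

Answer: O
OO
O-O
OOOO
O---O
OO--OO
O-O-O-O
OOOOOOOO
O-------O
OO------OO
O-O-----O-O
OOOO----OOOO
O---O---O---O
OO--OO--OO--OO
O-O-O-O-O-O-O-O
OOOOOOOOOOOOOOOO
O---------------O
OO--------------OO
O-O-------------O-O
OOOO------------OOOO
O---O-----------O---O
OO--OO----------OO--OO
O-O-O-O---------O-O-O-O
OOOOOOOO--------OOOOOOOO

Derivation:
r0=0: O
r1=1: OO
r2=10: O-O
r3=11: OOOO
r4=100: O---O
r5=101: OO--OO
r6=110: O-O-O-O
r7=111: OOOOOOOO
r8=1000: O-------O
r9=1001: OO------OO
r10=1010: O-O-----O-O
r11=1011: OOOO----OOOO
r12=1100: O---O---O---O
r13=1101: OO--OO--OO--OO
r14=1110: O-O-O-O-O-O-O-O
r15=1111: OOOOOOOOOOOOOOOO
r16=10000: O---------------O
r17=10001: OO--------------OO
r18=10010: O-O-------------O-O
r19=10011: OOOO------------OOOO
r20=10100: O---O-----------O---O
r21=10101: OO--OO----------OO--OO
r22=10110: O-O-O-O---------O-O-O-O
r23=10111: OOOOOOOO--------OOOOOOOO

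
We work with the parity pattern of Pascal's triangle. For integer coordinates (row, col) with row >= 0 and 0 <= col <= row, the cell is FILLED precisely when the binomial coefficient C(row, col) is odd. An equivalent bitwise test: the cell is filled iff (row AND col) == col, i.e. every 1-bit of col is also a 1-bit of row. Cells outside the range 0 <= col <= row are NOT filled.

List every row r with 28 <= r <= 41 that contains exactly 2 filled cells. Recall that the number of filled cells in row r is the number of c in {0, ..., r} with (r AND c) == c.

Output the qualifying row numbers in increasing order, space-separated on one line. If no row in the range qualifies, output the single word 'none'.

Answer: 32

Derivation:
Row r has 2^popcount(r) filled cells, so we need popcount(r) = log2(2) = 1.
Scan r = 28..41 and keep those with exactly 1 one-bits:
r=28=11100 popcount=3 -> skip
r=29=11101 popcount=4 -> skip
r=30=11110 popcount=4 -> skip
r=31=11111 popcount=5 -> skip
r=32=100000 popcount=1 -> KEEP
r=33=100001 popcount=2 -> skip
r=34=100010 popcount=2 -> skip
r=35=100011 popcount=3 -> skip
r=36=100100 popcount=2 -> skip
r=37=100101 popcount=3 -> skip
r=38=100110 popcount=3 -> skip
r=39=100111 popcount=4 -> skip
r=40=101000 popcount=2 -> skip
r=41=101001 popcount=3 -> skip
Kept rows: 32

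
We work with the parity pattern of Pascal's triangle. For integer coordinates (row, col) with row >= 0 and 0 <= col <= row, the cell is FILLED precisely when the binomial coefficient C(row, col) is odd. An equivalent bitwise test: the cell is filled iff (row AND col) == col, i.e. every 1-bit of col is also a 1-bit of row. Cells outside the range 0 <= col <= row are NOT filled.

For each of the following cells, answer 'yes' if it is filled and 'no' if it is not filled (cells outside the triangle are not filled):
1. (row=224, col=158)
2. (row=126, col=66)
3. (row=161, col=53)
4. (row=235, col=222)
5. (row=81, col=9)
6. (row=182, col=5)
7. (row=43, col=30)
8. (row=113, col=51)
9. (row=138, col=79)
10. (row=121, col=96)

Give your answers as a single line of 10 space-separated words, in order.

Answer: no yes no no no no no no no yes

Derivation:
(224,158): row=0b11100000, col=0b10011110, row AND col = 0b10000000 = 128; 128 != 158 -> empty
(126,66): row=0b1111110, col=0b1000010, row AND col = 0b1000010 = 66; 66 == 66 -> filled
(161,53): row=0b10100001, col=0b110101, row AND col = 0b100001 = 33; 33 != 53 -> empty
(235,222): row=0b11101011, col=0b11011110, row AND col = 0b11001010 = 202; 202 != 222 -> empty
(81,9): row=0b1010001, col=0b1001, row AND col = 0b1 = 1; 1 != 9 -> empty
(182,5): row=0b10110110, col=0b101, row AND col = 0b100 = 4; 4 != 5 -> empty
(43,30): row=0b101011, col=0b11110, row AND col = 0b1010 = 10; 10 != 30 -> empty
(113,51): row=0b1110001, col=0b110011, row AND col = 0b110001 = 49; 49 != 51 -> empty
(138,79): row=0b10001010, col=0b1001111, row AND col = 0b1010 = 10; 10 != 79 -> empty
(121,96): row=0b1111001, col=0b1100000, row AND col = 0b1100000 = 96; 96 == 96 -> filled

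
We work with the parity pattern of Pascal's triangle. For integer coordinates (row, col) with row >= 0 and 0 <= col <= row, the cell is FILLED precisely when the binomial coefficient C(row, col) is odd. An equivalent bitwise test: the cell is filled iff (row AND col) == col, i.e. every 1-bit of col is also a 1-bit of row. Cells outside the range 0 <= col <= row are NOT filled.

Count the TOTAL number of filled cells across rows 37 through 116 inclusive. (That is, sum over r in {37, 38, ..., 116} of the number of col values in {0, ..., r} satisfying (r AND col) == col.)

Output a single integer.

r37=100101 pc3: +8 =8
r38=100110 pc3: +8 =16
r39=100111 pc4: +16 =32
r40=101000 pc2: +4 =36
r41=101001 pc3: +8 =44
r42=101010 pc3: +8 =52
r43=101011 pc4: +16 =68
r44=101100 pc3: +8 =76
r45=101101 pc4: +16 =92
r46=101110 pc4: +16 =108
r47=101111 pc5: +32 =140
r48=110000 pc2: +4 =144
r49=110001 pc3: +8 =152
r50=110010 pc3: +8 =160
r51=110011 pc4: +16 =176
r52=110100 pc3: +8 =184
r53=110101 pc4: +16 =200
r54=110110 pc4: +16 =216
r55=110111 pc5: +32 =248
r56=111000 pc3: +8 =256
r57=111001 pc4: +16 =272
r58=111010 pc4: +16 =288
r59=111011 pc5: +32 =320
r60=111100 pc4: +16 =336
r61=111101 pc5: +32 =368
r62=111110 pc5: +32 =400
r63=111111 pc6: +64 =464
r64=1000000 pc1: +2 =466
r65=1000001 pc2: +4 =470
r66=1000010 pc2: +4 =474
r67=1000011 pc3: +8 =482
r68=1000100 pc2: +4 =486
r69=1000101 pc3: +8 =494
r70=1000110 pc3: +8 =502
r71=1000111 pc4: +16 =518
r72=1001000 pc2: +4 =522
r73=1001001 pc3: +8 =530
r74=1001010 pc3: +8 =538
r75=1001011 pc4: +16 =554
r76=1001100 pc3: +8 =562
r77=1001101 pc4: +16 =578
r78=1001110 pc4: +16 =594
r79=1001111 pc5: +32 =626
r80=1010000 pc2: +4 =630
r81=1010001 pc3: +8 =638
r82=1010010 pc3: +8 =646
r83=1010011 pc4: +16 =662
r84=1010100 pc3: +8 =670
r85=1010101 pc4: +16 =686
r86=1010110 pc4: +16 =702
r87=1010111 pc5: +32 =734
r88=1011000 pc3: +8 =742
r89=1011001 pc4: +16 =758
r90=1011010 pc4: +16 =774
r91=1011011 pc5: +32 =806
r92=1011100 pc4: +16 =822
r93=1011101 pc5: +32 =854
r94=1011110 pc5: +32 =886
r95=1011111 pc6: +64 =950
r96=1100000 pc2: +4 =954
r97=1100001 pc3: +8 =962
r98=1100010 pc3: +8 =970
r99=1100011 pc4: +16 =986
r100=1100100 pc3: +8 =994
r101=1100101 pc4: +16 =1010
r102=1100110 pc4: +16 =1026
r103=1100111 pc5: +32 =1058
r104=1101000 pc3: +8 =1066
r105=1101001 pc4: +16 =1082
r106=1101010 pc4: +16 =1098
r107=1101011 pc5: +32 =1130
r108=1101100 pc4: +16 =1146
r109=1101101 pc5: +32 =1178
r110=1101110 pc5: +32 =1210
r111=1101111 pc6: +64 =1274
r112=1110000 pc3: +8 =1282
r113=1110001 pc4: +16 =1298
r114=1110010 pc4: +16 =1314
r115=1110011 pc5: +32 =1346
r116=1110100 pc4: +16 =1362

Answer: 1362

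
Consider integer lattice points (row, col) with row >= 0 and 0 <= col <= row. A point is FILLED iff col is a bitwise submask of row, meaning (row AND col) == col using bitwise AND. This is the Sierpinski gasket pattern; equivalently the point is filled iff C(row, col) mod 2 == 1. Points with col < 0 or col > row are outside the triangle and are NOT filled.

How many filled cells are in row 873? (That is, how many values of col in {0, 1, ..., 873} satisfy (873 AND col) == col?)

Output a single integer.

873 in binary = 1101101001
popcount(873) = number of 1-bits in 1101101001 = 6
A col c satisfies (873 AND c) == c iff every set bit of c is also set in 873; each of the 6 set bits of 873 can independently be on or off in c.
count = 2^6 = 64

Answer: 64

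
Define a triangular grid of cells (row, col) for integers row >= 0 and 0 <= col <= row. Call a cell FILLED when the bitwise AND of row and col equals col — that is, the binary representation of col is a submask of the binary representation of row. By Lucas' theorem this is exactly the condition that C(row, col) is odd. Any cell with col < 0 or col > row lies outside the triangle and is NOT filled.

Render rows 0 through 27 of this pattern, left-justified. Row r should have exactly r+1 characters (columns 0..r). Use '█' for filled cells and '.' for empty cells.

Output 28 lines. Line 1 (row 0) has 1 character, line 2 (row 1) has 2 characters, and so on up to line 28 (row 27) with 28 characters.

Answer: █
██
█.█
████
█...█
██..██
█.█.█.█
████████
█.......█
██......██
█.█.....█.█
████....████
█...█...█...█
██..██..██..██
█.█.█.█.█.█.█.█
████████████████
█...............█
██..............██
█.█.............█.█
████............████
█...█...........█...█
██..██..........██..██
█.█.█.█.........█.█.█.█
████████........████████
█.......█.......█.......█
██......██......██......██
█.█.....█.█.....█.█.....█.█
████....████....████....████

Derivation:
r0=0: █
r1=1: ██
r2=10: █.█
r3=11: ████
r4=100: █...█
r5=101: ██..██
r6=110: █.█.█.█
r7=111: ████████
r8=1000: █.......█
r9=1001: ██......██
r10=1010: █.█.....█.█
r11=1011: ████....████
r12=1100: █...█...█...█
r13=1101: ██..██..██..██
r14=1110: █.█.█.█.█.█.█.█
r15=1111: ████████████████
r16=10000: █...............█
r17=10001: ██..............██
r18=10010: █.█.............█.█
r19=10011: ████............████
r20=10100: █...█...........█...█
r21=10101: ██..██..........██..██
r22=10110: █.█.█.█.........█.█.█.█
r23=10111: ████████........████████
r24=11000: █.......█.......█.......█
r25=11001: ██......██......██......██
r26=11010: █.█.....█.█.....█.█.....█.█
r27=11011: ████....████....████....████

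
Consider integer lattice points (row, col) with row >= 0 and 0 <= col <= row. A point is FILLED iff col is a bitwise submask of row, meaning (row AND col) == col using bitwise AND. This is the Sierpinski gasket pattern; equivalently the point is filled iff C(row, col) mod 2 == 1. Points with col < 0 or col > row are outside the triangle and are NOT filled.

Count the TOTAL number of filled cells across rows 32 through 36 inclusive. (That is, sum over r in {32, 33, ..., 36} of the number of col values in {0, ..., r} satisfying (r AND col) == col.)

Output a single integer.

Answer: 22

Derivation:
r32=100000 pc1: +2 =2
r33=100001 pc2: +4 =6
r34=100010 pc2: +4 =10
r35=100011 pc3: +8 =18
r36=100100 pc2: +4 =22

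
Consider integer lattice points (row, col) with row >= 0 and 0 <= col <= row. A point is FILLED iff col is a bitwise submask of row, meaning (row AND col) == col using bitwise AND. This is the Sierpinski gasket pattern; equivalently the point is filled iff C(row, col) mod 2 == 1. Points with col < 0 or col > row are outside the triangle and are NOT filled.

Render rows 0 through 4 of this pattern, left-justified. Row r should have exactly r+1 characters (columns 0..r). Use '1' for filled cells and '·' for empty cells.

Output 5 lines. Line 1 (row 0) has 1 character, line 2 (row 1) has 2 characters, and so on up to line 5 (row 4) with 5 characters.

r0=0: 1
r1=1: 11
r2=10: 1·1
r3=11: 1111
r4=100: 1···1

Answer: 1
11
1·1
1111
1···1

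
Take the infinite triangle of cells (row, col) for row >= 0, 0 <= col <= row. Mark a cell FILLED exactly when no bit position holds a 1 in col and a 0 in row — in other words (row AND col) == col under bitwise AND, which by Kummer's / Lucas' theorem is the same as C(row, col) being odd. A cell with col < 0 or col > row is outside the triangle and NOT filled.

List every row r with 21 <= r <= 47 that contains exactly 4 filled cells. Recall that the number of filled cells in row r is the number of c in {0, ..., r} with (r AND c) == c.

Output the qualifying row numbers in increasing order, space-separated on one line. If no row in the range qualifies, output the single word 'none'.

Answer: 24 33 34 36 40

Derivation:
Row r has 2^popcount(r) filled cells, so we need popcount(r) = log2(4) = 2.
Scan r = 21..47 and keep those with exactly 2 one-bits:
r=21=10101 popcount=3 -> skip
r=22=10110 popcount=3 -> skip
r=23=10111 popcount=4 -> skip
r=24=11000 popcount=2 -> KEEP
r=25=11001 popcount=3 -> skip
r=26=11010 popcount=3 -> skip
r=27=11011 popcount=4 -> skip
r=28=11100 popcount=3 -> skip
r=29=11101 popcount=4 -> skip
r=30=11110 popcount=4 -> skip
r=31=11111 popcount=5 -> skip
r=32=100000 popcount=1 -> skip
r=33=100001 popcount=2 -> KEEP
r=34=100010 popcount=2 -> KEEP
r=35=100011 popcount=3 -> skip
r=36=100100 popcount=2 -> KEEP
r=37=100101 popcount=3 -> skip
r=38=100110 popcount=3 -> skip
r=39=100111 popcount=4 -> skip
r=40=101000 popcount=2 -> KEEP
r=41=101001 popcount=3 -> skip
r=42=101010 popcount=3 -> skip
r=43=101011 popcount=4 -> skip
r=44=101100 popcount=3 -> skip
r=45=101101 popcount=4 -> skip
r=46=101110 popcount=4 -> skip
r=47=101111 popcount=5 -> skip
Kept rows: 24 33 34 36 40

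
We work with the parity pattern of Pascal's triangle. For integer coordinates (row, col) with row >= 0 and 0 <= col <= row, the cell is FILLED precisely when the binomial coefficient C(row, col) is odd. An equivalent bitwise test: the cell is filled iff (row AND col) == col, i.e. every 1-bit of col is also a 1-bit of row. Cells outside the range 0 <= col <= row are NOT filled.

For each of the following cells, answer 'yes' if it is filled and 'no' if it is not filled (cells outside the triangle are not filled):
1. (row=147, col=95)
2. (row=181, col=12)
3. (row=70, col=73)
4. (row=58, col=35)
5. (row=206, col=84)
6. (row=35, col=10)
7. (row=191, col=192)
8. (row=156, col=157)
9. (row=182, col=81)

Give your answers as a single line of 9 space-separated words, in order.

Answer: no no no no no no no no no

Derivation:
(147,95): row=0b10010011, col=0b1011111, row AND col = 0b10011 = 19; 19 != 95 -> empty
(181,12): row=0b10110101, col=0b1100, row AND col = 0b100 = 4; 4 != 12 -> empty
(70,73): col outside [0, 70] -> not filled
(58,35): row=0b111010, col=0b100011, row AND col = 0b100010 = 34; 34 != 35 -> empty
(206,84): row=0b11001110, col=0b1010100, row AND col = 0b1000100 = 68; 68 != 84 -> empty
(35,10): row=0b100011, col=0b1010, row AND col = 0b10 = 2; 2 != 10 -> empty
(191,192): col outside [0, 191] -> not filled
(156,157): col outside [0, 156] -> not filled
(182,81): row=0b10110110, col=0b1010001, row AND col = 0b10000 = 16; 16 != 81 -> empty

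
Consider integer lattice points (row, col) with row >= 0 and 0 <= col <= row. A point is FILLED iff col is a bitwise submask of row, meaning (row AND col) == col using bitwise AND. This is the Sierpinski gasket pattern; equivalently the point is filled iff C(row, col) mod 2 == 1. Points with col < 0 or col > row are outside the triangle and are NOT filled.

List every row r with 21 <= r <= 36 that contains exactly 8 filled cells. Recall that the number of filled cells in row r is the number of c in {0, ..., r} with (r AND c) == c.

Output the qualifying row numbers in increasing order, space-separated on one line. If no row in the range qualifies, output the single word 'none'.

Answer: 21 22 25 26 28 35

Derivation:
Row r has 2^popcount(r) filled cells, so we need popcount(r) = log2(8) = 3.
Scan r = 21..36 and keep those with exactly 3 one-bits:
r=21=10101 popcount=3 -> KEEP
r=22=10110 popcount=3 -> KEEP
r=23=10111 popcount=4 -> skip
r=24=11000 popcount=2 -> skip
r=25=11001 popcount=3 -> KEEP
r=26=11010 popcount=3 -> KEEP
r=27=11011 popcount=4 -> skip
r=28=11100 popcount=3 -> KEEP
r=29=11101 popcount=4 -> skip
r=30=11110 popcount=4 -> skip
r=31=11111 popcount=5 -> skip
r=32=100000 popcount=1 -> skip
r=33=100001 popcount=2 -> skip
r=34=100010 popcount=2 -> skip
r=35=100011 popcount=3 -> KEEP
r=36=100100 popcount=2 -> skip
Kept rows: 21 22 25 26 28 35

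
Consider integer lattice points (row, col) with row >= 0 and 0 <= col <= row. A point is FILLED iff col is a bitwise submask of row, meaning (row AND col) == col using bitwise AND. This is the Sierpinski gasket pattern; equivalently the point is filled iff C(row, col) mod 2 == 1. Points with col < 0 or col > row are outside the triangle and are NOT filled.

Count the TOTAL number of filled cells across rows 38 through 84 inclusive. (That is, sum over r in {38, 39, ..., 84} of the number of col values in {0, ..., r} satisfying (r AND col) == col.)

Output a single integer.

Answer: 662

Derivation:
r38=100110 pc3: +8 =8
r39=100111 pc4: +16 =24
r40=101000 pc2: +4 =28
r41=101001 pc3: +8 =36
r42=101010 pc3: +8 =44
r43=101011 pc4: +16 =60
r44=101100 pc3: +8 =68
r45=101101 pc4: +16 =84
r46=101110 pc4: +16 =100
r47=101111 pc5: +32 =132
r48=110000 pc2: +4 =136
r49=110001 pc3: +8 =144
r50=110010 pc3: +8 =152
r51=110011 pc4: +16 =168
r52=110100 pc3: +8 =176
r53=110101 pc4: +16 =192
r54=110110 pc4: +16 =208
r55=110111 pc5: +32 =240
r56=111000 pc3: +8 =248
r57=111001 pc4: +16 =264
r58=111010 pc4: +16 =280
r59=111011 pc5: +32 =312
r60=111100 pc4: +16 =328
r61=111101 pc5: +32 =360
r62=111110 pc5: +32 =392
r63=111111 pc6: +64 =456
r64=1000000 pc1: +2 =458
r65=1000001 pc2: +4 =462
r66=1000010 pc2: +4 =466
r67=1000011 pc3: +8 =474
r68=1000100 pc2: +4 =478
r69=1000101 pc3: +8 =486
r70=1000110 pc3: +8 =494
r71=1000111 pc4: +16 =510
r72=1001000 pc2: +4 =514
r73=1001001 pc3: +8 =522
r74=1001010 pc3: +8 =530
r75=1001011 pc4: +16 =546
r76=1001100 pc3: +8 =554
r77=1001101 pc4: +16 =570
r78=1001110 pc4: +16 =586
r79=1001111 pc5: +32 =618
r80=1010000 pc2: +4 =622
r81=1010001 pc3: +8 =630
r82=1010010 pc3: +8 =638
r83=1010011 pc4: +16 =654
r84=1010100 pc3: +8 =662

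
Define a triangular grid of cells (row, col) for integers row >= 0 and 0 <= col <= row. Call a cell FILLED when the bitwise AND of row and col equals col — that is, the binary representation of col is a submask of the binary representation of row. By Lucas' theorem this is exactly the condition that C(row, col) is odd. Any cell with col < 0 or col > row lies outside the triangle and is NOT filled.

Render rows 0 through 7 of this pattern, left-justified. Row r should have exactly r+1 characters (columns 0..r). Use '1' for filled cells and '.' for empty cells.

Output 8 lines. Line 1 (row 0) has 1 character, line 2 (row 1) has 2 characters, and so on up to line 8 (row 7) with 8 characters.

r0=0: 1
r1=1: 11
r2=10: 1.1
r3=11: 1111
r4=100: 1...1
r5=101: 11..11
r6=110: 1.1.1.1
r7=111: 11111111

Answer: 1
11
1.1
1111
1...1
11..11
1.1.1.1
11111111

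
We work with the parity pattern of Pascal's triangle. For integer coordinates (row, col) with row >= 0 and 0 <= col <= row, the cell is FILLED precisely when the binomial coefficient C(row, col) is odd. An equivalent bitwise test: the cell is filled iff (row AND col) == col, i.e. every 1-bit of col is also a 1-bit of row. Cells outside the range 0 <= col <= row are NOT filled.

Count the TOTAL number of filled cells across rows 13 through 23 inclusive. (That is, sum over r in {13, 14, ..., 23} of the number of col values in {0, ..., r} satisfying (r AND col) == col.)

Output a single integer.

Answer: 86

Derivation:
r13=1101 pc3: +8 =8
r14=1110 pc3: +8 =16
r15=1111 pc4: +16 =32
r16=10000 pc1: +2 =34
r17=10001 pc2: +4 =38
r18=10010 pc2: +4 =42
r19=10011 pc3: +8 =50
r20=10100 pc2: +4 =54
r21=10101 pc3: +8 =62
r22=10110 pc3: +8 =70
r23=10111 pc4: +16 =86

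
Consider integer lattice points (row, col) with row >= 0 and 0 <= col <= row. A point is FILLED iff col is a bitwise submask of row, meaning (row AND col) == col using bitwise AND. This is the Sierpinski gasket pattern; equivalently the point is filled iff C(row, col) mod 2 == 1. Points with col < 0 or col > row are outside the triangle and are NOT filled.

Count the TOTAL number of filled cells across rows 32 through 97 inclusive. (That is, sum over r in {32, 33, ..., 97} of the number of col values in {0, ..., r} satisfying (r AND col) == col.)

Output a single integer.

r32=100000 pc1: +2 =2
r33=100001 pc2: +4 =6
r34=100010 pc2: +4 =10
r35=100011 pc3: +8 =18
r36=100100 pc2: +4 =22
r37=100101 pc3: +8 =30
r38=100110 pc3: +8 =38
r39=100111 pc4: +16 =54
r40=101000 pc2: +4 =58
r41=101001 pc3: +8 =66
r42=101010 pc3: +8 =74
r43=101011 pc4: +16 =90
r44=101100 pc3: +8 =98
r45=101101 pc4: +16 =114
r46=101110 pc4: +16 =130
r47=101111 pc5: +32 =162
r48=110000 pc2: +4 =166
r49=110001 pc3: +8 =174
r50=110010 pc3: +8 =182
r51=110011 pc4: +16 =198
r52=110100 pc3: +8 =206
r53=110101 pc4: +16 =222
r54=110110 pc4: +16 =238
r55=110111 pc5: +32 =270
r56=111000 pc3: +8 =278
r57=111001 pc4: +16 =294
r58=111010 pc4: +16 =310
r59=111011 pc5: +32 =342
r60=111100 pc4: +16 =358
r61=111101 pc5: +32 =390
r62=111110 pc5: +32 =422
r63=111111 pc6: +64 =486
r64=1000000 pc1: +2 =488
r65=1000001 pc2: +4 =492
r66=1000010 pc2: +4 =496
r67=1000011 pc3: +8 =504
r68=1000100 pc2: +4 =508
r69=1000101 pc3: +8 =516
r70=1000110 pc3: +8 =524
r71=1000111 pc4: +16 =540
r72=1001000 pc2: +4 =544
r73=1001001 pc3: +8 =552
r74=1001010 pc3: +8 =560
r75=1001011 pc4: +16 =576
r76=1001100 pc3: +8 =584
r77=1001101 pc4: +16 =600
r78=1001110 pc4: +16 =616
r79=1001111 pc5: +32 =648
r80=1010000 pc2: +4 =652
r81=1010001 pc3: +8 =660
r82=1010010 pc3: +8 =668
r83=1010011 pc4: +16 =684
r84=1010100 pc3: +8 =692
r85=1010101 pc4: +16 =708
r86=1010110 pc4: +16 =724
r87=1010111 pc5: +32 =756
r88=1011000 pc3: +8 =764
r89=1011001 pc4: +16 =780
r90=1011010 pc4: +16 =796
r91=1011011 pc5: +32 =828
r92=1011100 pc4: +16 =844
r93=1011101 pc5: +32 =876
r94=1011110 pc5: +32 =908
r95=1011111 pc6: +64 =972
r96=1100000 pc2: +4 =976
r97=1100001 pc3: +8 =984

Answer: 984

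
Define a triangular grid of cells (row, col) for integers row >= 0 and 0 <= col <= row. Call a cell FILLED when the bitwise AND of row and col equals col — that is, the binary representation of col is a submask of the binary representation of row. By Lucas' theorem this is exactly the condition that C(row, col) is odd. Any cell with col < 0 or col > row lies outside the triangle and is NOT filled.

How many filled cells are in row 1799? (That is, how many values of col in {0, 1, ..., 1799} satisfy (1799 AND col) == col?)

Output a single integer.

1799 in binary = 11100000111
popcount(1799) = number of 1-bits in 11100000111 = 6
A col c satisfies (1799 AND c) == c iff every set bit of c is also set in 1799; each of the 6 set bits of 1799 can independently be on or off in c.
count = 2^6 = 64

Answer: 64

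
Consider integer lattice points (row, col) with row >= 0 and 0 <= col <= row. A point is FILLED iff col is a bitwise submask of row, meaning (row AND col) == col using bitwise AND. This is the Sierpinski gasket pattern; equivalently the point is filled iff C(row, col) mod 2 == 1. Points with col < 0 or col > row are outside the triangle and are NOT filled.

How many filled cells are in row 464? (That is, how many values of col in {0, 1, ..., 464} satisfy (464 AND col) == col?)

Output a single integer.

Answer: 16

Derivation:
464 in binary = 111010000
popcount(464) = number of 1-bits in 111010000 = 4
A col c satisfies (464 AND c) == c iff every set bit of c is also set in 464; each of the 4 set bits of 464 can independently be on or off in c.
count = 2^4 = 16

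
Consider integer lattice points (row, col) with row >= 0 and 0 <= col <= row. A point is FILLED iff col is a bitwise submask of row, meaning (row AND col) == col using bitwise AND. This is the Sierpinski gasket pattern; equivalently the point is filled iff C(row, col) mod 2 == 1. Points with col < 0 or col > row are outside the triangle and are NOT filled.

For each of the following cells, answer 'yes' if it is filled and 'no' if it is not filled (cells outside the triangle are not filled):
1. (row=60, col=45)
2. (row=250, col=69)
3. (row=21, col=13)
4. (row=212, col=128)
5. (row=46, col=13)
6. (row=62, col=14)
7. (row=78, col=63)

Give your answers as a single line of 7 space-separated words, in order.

Answer: no no no yes no yes no

Derivation:
(60,45): row=0b111100, col=0b101101, row AND col = 0b101100 = 44; 44 != 45 -> empty
(250,69): row=0b11111010, col=0b1000101, row AND col = 0b1000000 = 64; 64 != 69 -> empty
(21,13): row=0b10101, col=0b1101, row AND col = 0b101 = 5; 5 != 13 -> empty
(212,128): row=0b11010100, col=0b10000000, row AND col = 0b10000000 = 128; 128 == 128 -> filled
(46,13): row=0b101110, col=0b1101, row AND col = 0b1100 = 12; 12 != 13 -> empty
(62,14): row=0b111110, col=0b1110, row AND col = 0b1110 = 14; 14 == 14 -> filled
(78,63): row=0b1001110, col=0b111111, row AND col = 0b1110 = 14; 14 != 63 -> empty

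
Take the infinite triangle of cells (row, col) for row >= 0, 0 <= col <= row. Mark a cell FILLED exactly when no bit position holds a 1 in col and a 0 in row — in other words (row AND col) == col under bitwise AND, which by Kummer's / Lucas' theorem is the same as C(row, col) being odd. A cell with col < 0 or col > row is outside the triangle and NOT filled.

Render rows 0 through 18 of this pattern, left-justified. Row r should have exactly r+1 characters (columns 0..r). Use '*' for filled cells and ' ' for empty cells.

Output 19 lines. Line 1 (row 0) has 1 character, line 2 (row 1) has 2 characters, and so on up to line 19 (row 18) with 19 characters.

Answer: *
**
* *
****
*   *
**  **
* * * *
********
*       *
**      **
* *     * *
****    ****
*   *   *   *
**  **  **  **
* * * * * * * *
****************
*               *
**              **
* *             * *

Derivation:
r0=0: *
r1=1: **
r2=10: * *
r3=11: ****
r4=100: *   *
r5=101: **  **
r6=110: * * * *
r7=111: ********
r8=1000: *       *
r9=1001: **      **
r10=1010: * *     * *
r11=1011: ****    ****
r12=1100: *   *   *   *
r13=1101: **  **  **  **
r14=1110: * * * * * * * *
r15=1111: ****************
r16=10000: *               *
r17=10001: **              **
r18=10010: * *             * *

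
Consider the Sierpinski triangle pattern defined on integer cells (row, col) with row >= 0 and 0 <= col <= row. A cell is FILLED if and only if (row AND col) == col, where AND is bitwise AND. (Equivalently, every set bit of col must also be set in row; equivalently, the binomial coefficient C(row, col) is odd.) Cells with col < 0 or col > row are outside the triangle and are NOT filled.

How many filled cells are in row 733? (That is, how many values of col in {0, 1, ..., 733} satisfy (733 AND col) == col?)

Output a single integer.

Answer: 128

Derivation:
733 in binary = 1011011101
popcount(733) = number of 1-bits in 1011011101 = 7
A col c satisfies (733 AND c) == c iff every set bit of c is also set in 733; each of the 7 set bits of 733 can independently be on or off in c.
count = 2^7 = 128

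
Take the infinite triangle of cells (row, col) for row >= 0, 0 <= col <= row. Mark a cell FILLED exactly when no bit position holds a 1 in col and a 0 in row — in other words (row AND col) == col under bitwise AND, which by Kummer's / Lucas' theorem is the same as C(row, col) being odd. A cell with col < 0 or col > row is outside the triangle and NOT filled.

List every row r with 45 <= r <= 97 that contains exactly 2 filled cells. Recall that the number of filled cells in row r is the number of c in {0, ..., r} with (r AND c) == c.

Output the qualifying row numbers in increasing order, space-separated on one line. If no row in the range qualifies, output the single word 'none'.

Row r has 2^popcount(r) filled cells, so we need popcount(r) = log2(2) = 1.
Scan r = 45..97 and keep those with exactly 1 one-bits:
r=45=101101 popcount=4 -> skip
r=46=101110 popcount=4 -> skip
r=47=101111 popcount=5 -> skip
r=48=110000 popcount=2 -> skip
r=49=110001 popcount=3 -> skip
r=50=110010 popcount=3 -> skip
r=51=110011 popcount=4 -> skip
r=52=110100 popcount=3 -> skip
r=53=110101 popcount=4 -> skip
r=54=110110 popcount=4 -> skip
r=55=110111 popcount=5 -> skip
r=56=111000 popcount=3 -> skip
r=57=111001 popcount=4 -> skip
r=58=111010 popcount=4 -> skip
r=59=111011 popcount=5 -> skip
r=60=111100 popcount=4 -> skip
r=61=111101 popcount=5 -> skip
r=62=111110 popcount=5 -> skip
r=63=111111 popcount=6 -> skip
r=64=1000000 popcount=1 -> KEEP
r=65=1000001 popcount=2 -> skip
r=66=1000010 popcount=2 -> skip
r=67=1000011 popcount=3 -> skip
r=68=1000100 popcount=2 -> skip
r=69=1000101 popcount=3 -> skip
r=70=1000110 popcount=3 -> skip
r=71=1000111 popcount=4 -> skip
r=72=1001000 popcount=2 -> skip
r=73=1001001 popcount=3 -> skip
r=74=1001010 popcount=3 -> skip
r=75=1001011 popcount=4 -> skip
r=76=1001100 popcount=3 -> skip
r=77=1001101 popcount=4 -> skip
r=78=1001110 popcount=4 -> skip
r=79=1001111 popcount=5 -> skip
r=80=1010000 popcount=2 -> skip
r=81=1010001 popcount=3 -> skip
r=82=1010010 popcount=3 -> skip
r=83=1010011 popcount=4 -> skip
r=84=1010100 popcount=3 -> skip
r=85=1010101 popcount=4 -> skip
r=86=1010110 popcount=4 -> skip
r=87=1010111 popcount=5 -> skip
r=88=1011000 popcount=3 -> skip
r=89=1011001 popcount=4 -> skip
r=90=1011010 popcount=4 -> skip
r=91=1011011 popcount=5 -> skip
r=92=1011100 popcount=4 -> skip
r=93=1011101 popcount=5 -> skip
r=94=1011110 popcount=5 -> skip
r=95=1011111 popcount=6 -> skip
r=96=1100000 popcount=2 -> skip
r=97=1100001 popcount=3 -> skip
Kept rows: 64

Answer: 64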